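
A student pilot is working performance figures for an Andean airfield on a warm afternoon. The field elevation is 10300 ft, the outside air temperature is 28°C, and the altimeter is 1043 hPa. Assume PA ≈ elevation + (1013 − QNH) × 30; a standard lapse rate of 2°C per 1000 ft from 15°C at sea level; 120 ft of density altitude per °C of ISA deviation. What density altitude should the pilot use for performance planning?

Pressure altitude = 10300 + (1013 − 1043) × 30 = 10300 + (-900) = 9400 ft.
ISA temperature at 9400 ft = 15 − 2 × (9400/1000) = -3.8°C.
ISA deviation = 28 − (-3.8) = +31.8°C.
Density altitude = 9400 + 120 × (31.8) = 13216 ft.

13216 ft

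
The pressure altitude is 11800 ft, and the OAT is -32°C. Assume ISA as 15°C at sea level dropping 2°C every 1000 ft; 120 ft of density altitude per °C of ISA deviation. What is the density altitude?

ISA temperature at 11800 ft = 15 − 2 × (11800/1000) = -8.6°C.
ISA deviation = -32 − (-8.6) = -23.4°C.
Density altitude = 11800 + 120 × (-23.4) = 11800 + (-2808) = 8992 ft.

8992 ft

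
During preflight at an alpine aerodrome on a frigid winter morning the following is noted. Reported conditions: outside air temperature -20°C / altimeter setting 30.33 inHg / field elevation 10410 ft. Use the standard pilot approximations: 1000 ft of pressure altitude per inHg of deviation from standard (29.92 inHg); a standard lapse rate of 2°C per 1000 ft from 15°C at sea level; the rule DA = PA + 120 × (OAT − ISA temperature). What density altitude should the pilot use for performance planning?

8200 ft

Pressure altitude = 10410 + (29.92 − 30.33) × 1000 = 10410 + (-410) = 10000 ft.
ISA temperature at 10000 ft = 15 − 2 × (10000/1000) = -5°C.
ISA deviation = -20 − (-5) = -15°C.
Density altitude = 10000 + 120 × (-15) = 8200 ft.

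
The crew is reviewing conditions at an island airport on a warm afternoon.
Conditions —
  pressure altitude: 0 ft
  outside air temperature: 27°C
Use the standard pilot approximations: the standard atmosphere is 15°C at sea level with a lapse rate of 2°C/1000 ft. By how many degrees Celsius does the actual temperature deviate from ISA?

ISA+12°C

ISA temperature at 0 ft = 15 − 2 × (0/1000) = 15°C.
Deviation = OAT − ISA = 27 − 15 = +12°C.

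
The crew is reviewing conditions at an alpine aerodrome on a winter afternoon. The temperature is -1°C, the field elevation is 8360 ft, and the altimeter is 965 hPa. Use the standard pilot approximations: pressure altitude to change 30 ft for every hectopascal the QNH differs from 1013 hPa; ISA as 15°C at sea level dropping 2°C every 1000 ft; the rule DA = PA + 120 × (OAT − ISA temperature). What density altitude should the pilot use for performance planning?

Pressure altitude = 8360 + (1013 − 965) × 30 = 8360 + (+1440) = 9800 ft.
ISA temperature at 9800 ft = 15 − 2 × (9800/1000) = -4.6°C.
ISA deviation = -1 − (-4.6) = +3.6°C.
Density altitude = 9800 + 120 × (3.6) = 10232 ft.

10232 ft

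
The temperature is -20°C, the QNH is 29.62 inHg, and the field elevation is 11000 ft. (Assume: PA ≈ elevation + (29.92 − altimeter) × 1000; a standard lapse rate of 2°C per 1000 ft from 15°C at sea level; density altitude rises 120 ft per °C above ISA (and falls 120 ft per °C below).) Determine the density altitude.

Pressure altitude = 11000 + (29.92 − 29.62) × 1000 = 11000 + (+300) = 11300 ft.
ISA temperature at 11300 ft = 15 − 2 × (11300/1000) = -7.6°C.
ISA deviation = -20 − (-7.6) = -12.4°C.
Density altitude = 11300 + 120 × (-12.4) = 9812 ft.

9812 ft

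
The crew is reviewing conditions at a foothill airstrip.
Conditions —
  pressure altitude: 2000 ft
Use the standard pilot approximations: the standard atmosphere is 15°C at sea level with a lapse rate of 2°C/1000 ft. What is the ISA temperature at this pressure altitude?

11°C

ISA temperature = 15 − 2 × (2000/1000) = 15 − 4 = 11°C.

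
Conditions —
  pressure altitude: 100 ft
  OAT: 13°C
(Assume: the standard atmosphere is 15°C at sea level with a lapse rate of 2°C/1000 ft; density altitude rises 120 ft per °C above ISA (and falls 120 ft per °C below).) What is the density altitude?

-116 ft

ISA temperature at 100 ft = 15 − 2 × (100/1000) = 14.8°C.
ISA deviation = 13 − 14.8 = -1.8°C.
Density altitude = 100 + 120 × (-1.8) = 100 + (-216) = -116 ft.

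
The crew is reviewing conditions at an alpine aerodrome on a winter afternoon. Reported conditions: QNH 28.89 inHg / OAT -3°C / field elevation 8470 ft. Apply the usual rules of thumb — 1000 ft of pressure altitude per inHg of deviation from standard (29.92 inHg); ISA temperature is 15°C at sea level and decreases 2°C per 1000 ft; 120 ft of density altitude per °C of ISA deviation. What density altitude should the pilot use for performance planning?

9620 ft

Pressure altitude = 8470 + (29.92 − 28.89) × 1000 = 8470 + (+1030) = 9500 ft.
ISA temperature at 9500 ft = 15 − 2 × (9500/1000) = -4°C.
ISA deviation = -3 − (-4) = +1°C.
Density altitude = 9500 + 120 × (1) = 9620 ft.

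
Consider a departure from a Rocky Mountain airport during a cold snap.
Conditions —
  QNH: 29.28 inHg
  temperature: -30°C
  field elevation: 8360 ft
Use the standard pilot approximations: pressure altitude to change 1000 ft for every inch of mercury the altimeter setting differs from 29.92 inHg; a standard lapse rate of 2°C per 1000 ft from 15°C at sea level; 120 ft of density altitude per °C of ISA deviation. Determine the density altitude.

Pressure altitude = 8360 + (29.92 − 29.28) × 1000 = 8360 + (+640) = 9000 ft.
ISA temperature at 9000 ft = 15 − 2 × (9000/1000) = -3°C.
ISA deviation = -30 − (-3) = -27°C.
Density altitude = 9000 + 120 × (-27) = 5760 ft.

5760 ft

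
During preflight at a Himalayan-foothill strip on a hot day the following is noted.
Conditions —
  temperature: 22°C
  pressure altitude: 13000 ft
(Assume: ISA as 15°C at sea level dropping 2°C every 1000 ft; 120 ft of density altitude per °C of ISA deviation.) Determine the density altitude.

16960 ft

ISA temperature at 13000 ft = 15 − 2 × (13000/1000) = -11°C.
ISA deviation = 22 − (-11) = +33°C.
Density altitude = 13000 + 120 × (33) = 13000 + (+3960) = 16960 ft.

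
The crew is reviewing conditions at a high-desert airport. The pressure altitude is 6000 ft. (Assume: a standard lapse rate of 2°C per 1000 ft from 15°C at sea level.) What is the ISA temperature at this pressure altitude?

3°C

ISA temperature = 15 − 2 × (6000/1000) = 15 − 12 = 3°C.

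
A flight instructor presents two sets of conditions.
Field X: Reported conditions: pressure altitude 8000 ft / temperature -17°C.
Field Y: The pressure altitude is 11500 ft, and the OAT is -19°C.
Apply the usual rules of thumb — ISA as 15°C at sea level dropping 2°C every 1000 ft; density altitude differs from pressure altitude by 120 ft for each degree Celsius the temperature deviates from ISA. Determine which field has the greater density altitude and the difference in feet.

Field Y by 4100 ft

Field X: ISA temp = -1°C, deviation -16°C, DA = 8000 + 120 × (-16) = 6080 ft.
Field Y: ISA temp = -8°C, deviation -11°C, DA = 11500 + 120 × (-11) = 10180 ft.
Field Y is higher by 10180 − 6080 = 4100 ft.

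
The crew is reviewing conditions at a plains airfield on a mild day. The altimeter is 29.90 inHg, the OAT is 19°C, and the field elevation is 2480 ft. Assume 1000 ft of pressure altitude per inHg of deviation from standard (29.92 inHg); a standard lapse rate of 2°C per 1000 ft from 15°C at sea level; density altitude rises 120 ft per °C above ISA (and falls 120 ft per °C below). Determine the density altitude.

3580 ft

Pressure altitude = 2480 + (29.92 − 29.90) × 1000 = 2480 + (+20) = 2500 ft.
ISA temperature at 2500 ft = 15 − 2 × (2500/1000) = 10°C.
ISA deviation = 19 − 10 = +9°C.
Density altitude = 2500 + 120 × (9) = 3580 ft.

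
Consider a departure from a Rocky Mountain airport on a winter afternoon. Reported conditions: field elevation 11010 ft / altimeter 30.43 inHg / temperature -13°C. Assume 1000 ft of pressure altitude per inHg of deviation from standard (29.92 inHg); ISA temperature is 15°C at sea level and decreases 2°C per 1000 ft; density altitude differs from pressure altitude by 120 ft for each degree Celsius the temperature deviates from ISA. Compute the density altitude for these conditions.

Pressure altitude = 11010 + (29.92 − 30.43) × 1000 = 11010 + (-510) = 10500 ft.
ISA temperature at 10500 ft = 15 − 2 × (10500/1000) = -6°C.
ISA deviation = -13 − (-6) = -7°C.
Density altitude = 10500 + 120 × (-7) = 9660 ft.

9660 ft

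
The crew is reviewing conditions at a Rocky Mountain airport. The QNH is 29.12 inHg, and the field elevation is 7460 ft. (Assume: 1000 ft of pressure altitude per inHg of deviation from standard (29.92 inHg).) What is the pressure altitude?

Pressure correction = (29.92 − 29.12) × 1000 = +800 ft.
Pressure altitude = 7460 + (+800) = 8260 ft.

8260 ft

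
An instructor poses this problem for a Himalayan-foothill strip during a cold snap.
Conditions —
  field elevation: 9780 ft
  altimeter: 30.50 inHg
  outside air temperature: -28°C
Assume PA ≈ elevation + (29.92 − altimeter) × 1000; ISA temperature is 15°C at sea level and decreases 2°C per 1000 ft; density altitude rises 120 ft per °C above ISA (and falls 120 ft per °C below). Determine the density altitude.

6248 ft

Pressure altitude = 9780 + (29.92 − 30.50) × 1000 = 9780 + (-580) = 9200 ft.
ISA temperature at 9200 ft = 15 − 2 × (9200/1000) = -3.4°C.
ISA deviation = -28 − (-3.4) = -24.6°C.
Density altitude = 9200 + 120 × (-24.6) = 6248 ft.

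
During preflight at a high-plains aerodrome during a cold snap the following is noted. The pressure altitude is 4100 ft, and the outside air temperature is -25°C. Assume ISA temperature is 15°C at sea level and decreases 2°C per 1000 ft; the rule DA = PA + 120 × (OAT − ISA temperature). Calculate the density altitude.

ISA temperature at 4100 ft = 15 − 2 × (4100/1000) = 6.8°C.
ISA deviation = -25 − 6.8 = -31.8°C.
Density altitude = 4100 + 120 × (-31.8) = 4100 + (-3816) = 284 ft.

284 ft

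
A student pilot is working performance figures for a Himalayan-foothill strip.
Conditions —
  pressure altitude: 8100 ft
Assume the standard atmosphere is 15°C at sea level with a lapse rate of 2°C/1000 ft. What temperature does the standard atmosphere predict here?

-1.2°C

ISA temperature = 15 − 2 × (8100/1000) = 15 − 16.2 = -1.2°C.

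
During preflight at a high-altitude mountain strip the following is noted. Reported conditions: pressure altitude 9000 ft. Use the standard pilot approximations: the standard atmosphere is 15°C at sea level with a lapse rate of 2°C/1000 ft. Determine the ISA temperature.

-3°C

ISA temperature = 15 − 2 × (9000/1000) = 15 − 18 = -3°C.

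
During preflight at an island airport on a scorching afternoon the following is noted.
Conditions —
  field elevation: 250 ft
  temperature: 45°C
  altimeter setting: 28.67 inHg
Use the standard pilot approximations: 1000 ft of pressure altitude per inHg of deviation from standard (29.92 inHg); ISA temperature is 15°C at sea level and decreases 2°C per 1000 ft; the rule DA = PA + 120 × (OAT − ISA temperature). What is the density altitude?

Pressure altitude = 250 + (29.92 − 28.67) × 1000 = 250 + (+1250) = 1500 ft.
ISA temperature at 1500 ft = 15 − 2 × (1500/1000) = 12°C.
ISA deviation = 45 − 12 = +33°C.
Density altitude = 1500 + 120 × (33) = 5460 ft.

5460 ft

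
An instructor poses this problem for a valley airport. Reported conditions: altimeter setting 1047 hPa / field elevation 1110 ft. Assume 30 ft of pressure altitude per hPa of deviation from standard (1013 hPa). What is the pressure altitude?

90 ft

Pressure correction = (1013 − 1047) × 30 = -1020 ft.
Pressure altitude = 1110 + (-1020) = 90 ft.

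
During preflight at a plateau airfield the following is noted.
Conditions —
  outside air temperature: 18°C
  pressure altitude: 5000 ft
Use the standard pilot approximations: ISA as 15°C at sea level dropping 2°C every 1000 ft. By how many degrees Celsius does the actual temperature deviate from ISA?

ISA+13°C

ISA temperature at 5000 ft = 15 − 2 × (5000/1000) = 5°C.
Deviation = OAT − ISA = 18 − 5 = +13°C.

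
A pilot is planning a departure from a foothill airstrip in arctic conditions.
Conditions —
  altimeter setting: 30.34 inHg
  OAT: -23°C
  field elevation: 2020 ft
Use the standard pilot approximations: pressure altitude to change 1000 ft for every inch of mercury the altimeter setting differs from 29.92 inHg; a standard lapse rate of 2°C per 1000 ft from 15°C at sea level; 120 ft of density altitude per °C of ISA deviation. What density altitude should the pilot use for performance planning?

-2576 ft

Pressure altitude = 2020 + (29.92 − 30.34) × 1000 = 2020 + (-420) = 1600 ft.
ISA temperature at 1600 ft = 15 − 2 × (1600/1000) = 11.8°C.
ISA deviation = -23 − 11.8 = -34.8°C.
Density altitude = 1600 + 120 × (-34.8) = -2576 ft.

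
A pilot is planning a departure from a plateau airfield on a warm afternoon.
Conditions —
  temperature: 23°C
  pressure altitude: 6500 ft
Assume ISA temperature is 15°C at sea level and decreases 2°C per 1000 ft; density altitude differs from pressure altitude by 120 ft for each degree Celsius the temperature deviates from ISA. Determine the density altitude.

9020 ft

ISA temperature at 6500 ft = 15 − 2 × (6500/1000) = 2°C.
ISA deviation = 23 − 2 = +21°C.
Density altitude = 6500 + 120 × (21) = 6500 + (+2520) = 9020 ft.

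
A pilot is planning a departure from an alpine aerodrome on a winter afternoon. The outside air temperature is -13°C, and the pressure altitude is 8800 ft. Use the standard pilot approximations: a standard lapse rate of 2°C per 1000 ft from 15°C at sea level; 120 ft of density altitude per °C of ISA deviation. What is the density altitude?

ISA temperature at 8800 ft = 15 − 2 × (8800/1000) = -2.6°C.
ISA deviation = -13 − (-2.6) = -10.4°C.
Density altitude = 8800 + 120 × (-10.4) = 8800 + (-1248) = 7552 ft.

7552 ft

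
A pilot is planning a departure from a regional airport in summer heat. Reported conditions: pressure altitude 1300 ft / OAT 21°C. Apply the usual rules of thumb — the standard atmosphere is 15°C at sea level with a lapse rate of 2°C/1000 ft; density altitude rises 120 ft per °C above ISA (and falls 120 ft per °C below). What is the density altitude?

ISA temperature at 1300 ft = 15 − 2 × (1300/1000) = 12.4°C.
ISA deviation = 21 − 12.4 = +8.6°C.
Density altitude = 1300 + 120 × (8.6) = 1300 + (+1032) = 2332 ft.

2332 ft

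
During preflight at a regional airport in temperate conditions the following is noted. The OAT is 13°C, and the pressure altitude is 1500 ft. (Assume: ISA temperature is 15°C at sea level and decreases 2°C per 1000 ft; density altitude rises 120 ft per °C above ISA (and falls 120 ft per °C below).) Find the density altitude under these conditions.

1620 ft

ISA temperature at 1500 ft = 15 − 2 × (1500/1000) = 12°C.
ISA deviation = 13 − 12 = +1°C.
Density altitude = 1500 + 120 × (1) = 1500 + (+120) = 1620 ft.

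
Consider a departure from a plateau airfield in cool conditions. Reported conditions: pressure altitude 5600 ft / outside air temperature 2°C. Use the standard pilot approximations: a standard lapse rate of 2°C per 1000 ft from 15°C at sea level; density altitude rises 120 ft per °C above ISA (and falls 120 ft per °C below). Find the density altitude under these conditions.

ISA temperature at 5600 ft = 15 − 2 × (5600/1000) = 3.8°C.
ISA deviation = 2 − 3.8 = -1.8°C.
Density altitude = 5600 + 120 × (-1.8) = 5600 + (-216) = 5384 ft.

5384 ft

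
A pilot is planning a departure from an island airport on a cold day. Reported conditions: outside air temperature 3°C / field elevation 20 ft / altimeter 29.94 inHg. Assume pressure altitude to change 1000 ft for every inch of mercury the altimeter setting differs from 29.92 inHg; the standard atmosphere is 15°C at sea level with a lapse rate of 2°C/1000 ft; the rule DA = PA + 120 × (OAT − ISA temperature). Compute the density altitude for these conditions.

Pressure altitude = 20 + (29.92 − 29.94) × 1000 = 20 + (-20) = 0 ft.
ISA temperature at 0 ft = 15 − 2 × (0/1000) = 15°C.
ISA deviation = 3 − 15 = -12°C.
Density altitude = 0 + 120 × (-12) = -1440 ft.

-1440 ft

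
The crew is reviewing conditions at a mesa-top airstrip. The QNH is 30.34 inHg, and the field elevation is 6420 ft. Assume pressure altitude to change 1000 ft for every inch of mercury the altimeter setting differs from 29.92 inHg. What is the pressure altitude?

6000 ft

Pressure correction = (29.92 − 30.34) × 1000 = -420 ft.
Pressure altitude = 6420 + (-420) = 6000 ft.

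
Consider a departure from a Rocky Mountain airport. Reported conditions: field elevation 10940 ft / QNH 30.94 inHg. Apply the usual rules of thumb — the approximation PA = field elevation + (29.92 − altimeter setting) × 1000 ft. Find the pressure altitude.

Pressure correction = (29.92 − 30.94) × 1000 = -1020 ft.
Pressure altitude = 10940 + (-1020) = 9920 ft.

9920 ft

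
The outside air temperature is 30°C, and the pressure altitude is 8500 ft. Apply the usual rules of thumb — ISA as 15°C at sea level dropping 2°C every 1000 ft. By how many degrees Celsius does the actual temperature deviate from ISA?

ISA temperature at 8500 ft = 15 − 2 × (8500/1000) = -2°C.
Deviation = OAT − ISA = 30 − (-2) = +32°C.

ISA+32°C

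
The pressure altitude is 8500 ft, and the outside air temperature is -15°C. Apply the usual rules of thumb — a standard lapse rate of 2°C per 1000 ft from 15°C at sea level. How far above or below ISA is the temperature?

ISA-13°C

ISA temperature at 8500 ft = 15 − 2 × (8500/1000) = -2°C.
Deviation = OAT − ISA = -15 − (-2) = -13°C.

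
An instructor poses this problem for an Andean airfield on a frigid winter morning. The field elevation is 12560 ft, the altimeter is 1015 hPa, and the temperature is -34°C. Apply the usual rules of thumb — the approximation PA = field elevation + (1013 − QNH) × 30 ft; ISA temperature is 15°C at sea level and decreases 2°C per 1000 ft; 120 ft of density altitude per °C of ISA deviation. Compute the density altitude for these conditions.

Pressure altitude = 12560 + (1013 − 1015) × 30 = 12560 + (-60) = 12500 ft.
ISA temperature at 12500 ft = 15 − 2 × (12500/1000) = -10°C.
ISA deviation = -34 − (-10) = -24°C.
Density altitude = 12500 + 120 × (-24) = 9620 ft.

9620 ft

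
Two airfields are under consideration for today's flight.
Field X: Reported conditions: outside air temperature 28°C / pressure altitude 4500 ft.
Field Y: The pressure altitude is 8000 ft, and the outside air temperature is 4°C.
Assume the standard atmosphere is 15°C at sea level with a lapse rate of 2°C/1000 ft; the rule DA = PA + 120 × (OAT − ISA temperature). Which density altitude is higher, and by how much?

Field Y by 1460 ft

Field X: ISA temp = 6°C, deviation +22°C, DA = 4500 + 120 × 22 = 7140 ft.
Field Y: ISA temp = -1°C, deviation +5°C, DA = 8000 + 120 × 5 = 8600 ft.
Field Y is higher by 8600 − 7140 = 1460 ft.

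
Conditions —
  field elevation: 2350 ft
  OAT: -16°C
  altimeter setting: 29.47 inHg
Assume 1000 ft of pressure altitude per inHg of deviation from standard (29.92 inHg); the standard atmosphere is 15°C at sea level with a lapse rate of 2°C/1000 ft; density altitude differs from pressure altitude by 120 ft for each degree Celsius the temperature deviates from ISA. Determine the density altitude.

Pressure altitude = 2350 + (29.92 − 29.47) × 1000 = 2350 + (+450) = 2800 ft.
ISA temperature at 2800 ft = 15 − 2 × (2800/1000) = 9.4°C.
ISA deviation = -16 − 9.4 = -25.4°C.
Density altitude = 2800 + 120 × (-25.4) = -248 ft.

-248 ft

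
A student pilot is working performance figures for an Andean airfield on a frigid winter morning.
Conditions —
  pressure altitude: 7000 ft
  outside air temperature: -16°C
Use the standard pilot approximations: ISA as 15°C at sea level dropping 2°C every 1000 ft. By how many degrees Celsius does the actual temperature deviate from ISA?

ISA temperature at 7000 ft = 15 − 2 × (7000/1000) = 1°C.
Deviation = OAT − ISA = -16 − 1 = -17°C.

ISA-17°C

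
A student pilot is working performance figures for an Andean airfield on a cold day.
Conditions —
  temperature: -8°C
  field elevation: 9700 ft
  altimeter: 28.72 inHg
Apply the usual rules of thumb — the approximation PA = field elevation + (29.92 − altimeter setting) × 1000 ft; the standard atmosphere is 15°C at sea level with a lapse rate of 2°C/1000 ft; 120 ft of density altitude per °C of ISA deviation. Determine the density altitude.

Pressure altitude = 9700 + (29.92 − 28.72) × 1000 = 9700 + (+1200) = 10900 ft.
ISA temperature at 10900 ft = 15 − 2 × (10900/1000) = -6.8°C.
ISA deviation = -8 − (-6.8) = -1.2°C.
Density altitude = 10900 + 120 × (-1.2) = 10756 ft.

10756 ft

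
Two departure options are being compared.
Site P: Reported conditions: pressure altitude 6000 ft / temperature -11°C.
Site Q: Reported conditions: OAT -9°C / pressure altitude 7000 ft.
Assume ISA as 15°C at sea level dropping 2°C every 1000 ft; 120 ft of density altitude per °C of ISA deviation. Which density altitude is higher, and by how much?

Site P: ISA temp = 3°C, deviation -14°C, DA = 6000 + 120 × (-14) = 4320 ft.
Site Q: ISA temp = 1°C, deviation -10°C, DA = 7000 + 120 × (-10) = 5800 ft.
Site Q is higher by 5800 − 4320 = 1480 ft.

Site Q by 1480 ft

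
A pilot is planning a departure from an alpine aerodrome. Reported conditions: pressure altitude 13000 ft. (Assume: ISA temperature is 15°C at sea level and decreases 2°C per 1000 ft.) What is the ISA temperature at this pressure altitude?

ISA temperature = 15 − 2 × (13000/1000) = 15 − 26 = -11°C.

-11°C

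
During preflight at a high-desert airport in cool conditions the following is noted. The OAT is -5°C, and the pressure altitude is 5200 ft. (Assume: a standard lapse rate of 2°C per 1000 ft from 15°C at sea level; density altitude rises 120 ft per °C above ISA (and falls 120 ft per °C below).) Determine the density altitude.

ISA temperature at 5200 ft = 15 − 2 × (5200/1000) = 4.6°C.
ISA deviation = -5 − 4.6 = -9.6°C.
Density altitude = 5200 + 120 × (-9.6) = 5200 + (-1152) = 4048 ft.

4048 ft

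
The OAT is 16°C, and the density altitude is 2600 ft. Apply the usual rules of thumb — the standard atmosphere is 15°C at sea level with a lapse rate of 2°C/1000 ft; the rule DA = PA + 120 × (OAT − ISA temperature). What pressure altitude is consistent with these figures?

2000 ft

DA = PA + 120 × (OAT − (15 − 2·PA/1000)) = PA + 120·OAT − 1800 + 0.24·PA = 1.24·PA + 120·OAT − 1800.
So 1.24·PA = 2600 − 120 × 16 + 1800 = 2480.
PA = 2480 / 1.24 = 2000 ft.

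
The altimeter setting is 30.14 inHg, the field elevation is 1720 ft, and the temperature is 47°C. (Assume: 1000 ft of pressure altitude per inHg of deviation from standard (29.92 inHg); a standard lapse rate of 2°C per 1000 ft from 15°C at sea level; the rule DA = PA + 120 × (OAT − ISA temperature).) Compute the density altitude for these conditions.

Pressure altitude = 1720 + (29.92 − 30.14) × 1000 = 1720 + (-220) = 1500 ft.
ISA temperature at 1500 ft = 15 − 2 × (1500/1000) = 12°C.
ISA deviation = 47 − 12 = +35°C.
Density altitude = 1500 + 120 × (35) = 5700 ft.

5700 ft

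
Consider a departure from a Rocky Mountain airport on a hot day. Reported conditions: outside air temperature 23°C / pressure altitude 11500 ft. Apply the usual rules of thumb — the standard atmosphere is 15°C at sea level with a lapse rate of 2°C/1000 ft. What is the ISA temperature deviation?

ISA temperature at 11500 ft = 15 − 2 × (11500/1000) = -8°C.
Deviation = OAT − ISA = 23 − (-8) = +31°C.

ISA+31°C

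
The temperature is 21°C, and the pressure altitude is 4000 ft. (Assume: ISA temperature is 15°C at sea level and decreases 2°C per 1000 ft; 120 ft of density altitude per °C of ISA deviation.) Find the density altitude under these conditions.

5680 ft

ISA temperature at 4000 ft = 15 − 2 × (4000/1000) = 7°C.
ISA deviation = 21 − 7 = +14°C.
Density altitude = 4000 + 120 × (14) = 4000 + (+1680) = 5680 ft.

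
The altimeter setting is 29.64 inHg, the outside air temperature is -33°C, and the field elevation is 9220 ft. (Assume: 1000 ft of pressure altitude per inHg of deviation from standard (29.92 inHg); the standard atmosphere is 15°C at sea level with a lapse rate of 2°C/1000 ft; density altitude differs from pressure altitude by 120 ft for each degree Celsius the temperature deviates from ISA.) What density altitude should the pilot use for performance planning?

6020 ft

Pressure altitude = 9220 + (29.92 − 29.64) × 1000 = 9220 + (+280) = 9500 ft.
ISA temperature at 9500 ft = 15 − 2 × (9500/1000) = -4°C.
ISA deviation = -33 − (-4) = -29°C.
Density altitude = 9500 + 120 × (-29) = 6020 ft.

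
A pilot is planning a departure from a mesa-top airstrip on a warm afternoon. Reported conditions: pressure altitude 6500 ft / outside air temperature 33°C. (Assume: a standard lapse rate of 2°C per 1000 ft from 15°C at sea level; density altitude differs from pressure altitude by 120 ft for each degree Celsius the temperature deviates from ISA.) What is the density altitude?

10220 ft

ISA temperature at 6500 ft = 15 − 2 × (6500/1000) = 2°C.
ISA deviation = 33 − 2 = +31°C.
Density altitude = 6500 + 120 × (31) = 6500 + (+3720) = 10220 ft.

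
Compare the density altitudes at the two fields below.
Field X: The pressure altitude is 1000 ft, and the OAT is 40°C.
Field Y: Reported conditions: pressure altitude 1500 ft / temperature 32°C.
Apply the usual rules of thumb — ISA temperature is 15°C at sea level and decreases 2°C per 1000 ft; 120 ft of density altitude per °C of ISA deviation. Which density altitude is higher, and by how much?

Field X by 340 ft

Field X: ISA temp = 13°C, deviation +27°C, DA = 1000 + 120 × 27 = 4240 ft.
Field Y: ISA temp = 12°C, deviation +20°C, DA = 1500 + 120 × 20 = 3900 ft.
Field X is higher by 4240 − 3900 = 340 ft.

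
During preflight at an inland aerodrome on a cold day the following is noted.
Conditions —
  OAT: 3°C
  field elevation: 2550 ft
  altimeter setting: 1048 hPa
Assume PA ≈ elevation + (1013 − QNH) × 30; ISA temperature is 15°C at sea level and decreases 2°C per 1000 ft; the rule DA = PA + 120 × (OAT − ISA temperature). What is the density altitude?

Pressure altitude = 2550 + (1013 − 1048) × 30 = 2550 + (-1050) = 1500 ft.
ISA temperature at 1500 ft = 15 − 2 × (1500/1000) = 12°C.
ISA deviation = 3 − 12 = -9°C.
Density altitude = 1500 + 120 × (-9) = 420 ft.

420 ft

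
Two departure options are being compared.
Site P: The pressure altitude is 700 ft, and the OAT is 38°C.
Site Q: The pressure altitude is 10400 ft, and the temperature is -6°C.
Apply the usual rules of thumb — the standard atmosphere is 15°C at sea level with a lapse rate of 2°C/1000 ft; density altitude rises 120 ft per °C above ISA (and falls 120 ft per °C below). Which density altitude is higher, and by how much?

Site Q by 6748 ft

Site P: ISA temp = 13.6°C, deviation +24.4°C, DA = 700 + 120 × 24.4 = 3628 ft.
Site Q: ISA temp = -5.8°C, deviation -0.2°C, DA = 10400 + 120 × (-0.2) = 10376 ft.
Site Q is higher by 10376 − 3628 = 6748 ft.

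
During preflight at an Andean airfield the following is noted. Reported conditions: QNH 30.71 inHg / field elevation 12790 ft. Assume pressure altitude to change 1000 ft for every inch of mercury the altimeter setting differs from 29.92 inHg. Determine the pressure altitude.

12000 ft

Pressure correction = (29.92 − 30.71) × 1000 = -790 ft.
Pressure altitude = 12790 + (-790) = 12000 ft.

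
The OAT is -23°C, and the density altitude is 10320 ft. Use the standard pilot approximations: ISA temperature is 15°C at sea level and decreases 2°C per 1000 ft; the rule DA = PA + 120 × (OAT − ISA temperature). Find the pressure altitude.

12000 ft

DA = PA + 120 × (OAT − (15 − 2·PA/1000)) = PA + 120·OAT − 1800 + 0.24·PA = 1.24·PA + 120·OAT − 1800.
So 1.24·PA = 10320 − 120 × (-23) + 1800 = 14880.
PA = 14880 / 1.24 = 12000 ft.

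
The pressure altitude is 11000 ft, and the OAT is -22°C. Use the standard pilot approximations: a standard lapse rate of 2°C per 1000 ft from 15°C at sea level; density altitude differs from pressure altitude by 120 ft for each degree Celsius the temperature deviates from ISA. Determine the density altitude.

9200 ft

ISA temperature at 11000 ft = 15 − 2 × (11000/1000) = -7°C.
ISA deviation = -22 − (-7) = -15°C.
Density altitude = 11000 + 120 × (-15) = 11000 + (-1800) = 9200 ft.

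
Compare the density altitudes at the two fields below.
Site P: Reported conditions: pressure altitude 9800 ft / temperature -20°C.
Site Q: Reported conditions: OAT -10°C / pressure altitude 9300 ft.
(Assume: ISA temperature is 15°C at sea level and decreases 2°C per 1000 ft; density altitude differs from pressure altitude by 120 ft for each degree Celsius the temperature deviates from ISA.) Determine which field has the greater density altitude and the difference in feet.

Site P: ISA temp = -4.6°C, deviation -15.4°C, DA = 9800 + 120 × (-15.4) = 7952 ft.
Site Q: ISA temp = -3.6°C, deviation -6.4°C, DA = 9300 + 120 × (-6.4) = 8532 ft.
Site Q is higher by 8532 − 7952 = 580 ft.

Site Q by 580 ft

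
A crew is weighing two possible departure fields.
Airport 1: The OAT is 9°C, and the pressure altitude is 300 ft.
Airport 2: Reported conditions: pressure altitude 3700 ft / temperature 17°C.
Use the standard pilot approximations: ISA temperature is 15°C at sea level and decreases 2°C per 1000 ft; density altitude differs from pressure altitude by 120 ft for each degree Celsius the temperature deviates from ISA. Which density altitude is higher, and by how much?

Airport 1: ISA temp = 14.4°C, deviation -5.4°C, DA = 300 + 120 × (-5.4) = -348 ft.
Airport 2: ISA temp = 7.6°C, deviation +9.4°C, DA = 3700 + 120 × 9.4 = 4828 ft.
Airport 2 is higher by 4828 − (-348) = 5176 ft.

Airport 2 by 5176 ft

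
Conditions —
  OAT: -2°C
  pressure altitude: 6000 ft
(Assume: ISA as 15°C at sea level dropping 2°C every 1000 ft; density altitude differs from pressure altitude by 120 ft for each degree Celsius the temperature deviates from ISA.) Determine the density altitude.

ISA temperature at 6000 ft = 15 − 2 × (6000/1000) = 3°C.
ISA deviation = -2 − 3 = -5°C.
Density altitude = 6000 + 120 × (-5) = 6000 + (-600) = 5400 ft.

5400 ft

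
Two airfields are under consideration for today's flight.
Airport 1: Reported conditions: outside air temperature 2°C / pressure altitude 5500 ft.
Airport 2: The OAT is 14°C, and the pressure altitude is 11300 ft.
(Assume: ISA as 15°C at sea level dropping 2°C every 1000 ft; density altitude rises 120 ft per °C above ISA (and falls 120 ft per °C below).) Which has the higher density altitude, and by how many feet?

Airport 1: ISA temp = 4°C, deviation -2°C, DA = 5500 + 120 × (-2) = 5260 ft.
Airport 2: ISA temp = -7.6°C, deviation +21.6°C, DA = 11300 + 120 × 21.6 = 13892 ft.
Airport 2 is higher by 13892 − 5260 = 8632 ft.

Airport 2 by 8632 ft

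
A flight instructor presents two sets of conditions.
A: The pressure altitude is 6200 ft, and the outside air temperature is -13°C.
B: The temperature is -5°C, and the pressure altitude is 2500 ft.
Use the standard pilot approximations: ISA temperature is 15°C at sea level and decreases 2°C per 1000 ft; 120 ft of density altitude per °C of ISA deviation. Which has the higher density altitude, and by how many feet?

A: ISA temp = 2.6°C, deviation -15.6°C, DA = 6200 + 120 × (-15.6) = 4328 ft.
B: ISA temp = 10°C, deviation -15°C, DA = 2500 + 120 × (-15) = 700 ft.
A is higher by 4328 − 700 = 3628 ft.

A by 3628 ft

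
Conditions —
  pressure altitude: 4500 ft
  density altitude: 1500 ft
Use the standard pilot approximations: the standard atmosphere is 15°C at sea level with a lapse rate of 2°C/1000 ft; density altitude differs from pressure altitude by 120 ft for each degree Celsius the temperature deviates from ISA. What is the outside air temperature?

Density altitude − pressure altitude = 1500 − 4500 = -3000 ft.
At 120 ft/°C that is an ISA deviation of -3000/120 = -25°C.
ISA temperature at 4500 ft = 15 − 2 × (4500/1000) = 6°C.
OAT = ISA + deviation = 6 + (-25) = -19°C.

-19°C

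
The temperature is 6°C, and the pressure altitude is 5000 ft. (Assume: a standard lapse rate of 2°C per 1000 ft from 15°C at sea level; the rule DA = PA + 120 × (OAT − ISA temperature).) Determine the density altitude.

5120 ft

ISA temperature at 5000 ft = 15 − 2 × (5000/1000) = 5°C.
ISA deviation = 6 − 5 = +1°C.
Density altitude = 5000 + 120 × (1) = 5000 + (+120) = 5120 ft.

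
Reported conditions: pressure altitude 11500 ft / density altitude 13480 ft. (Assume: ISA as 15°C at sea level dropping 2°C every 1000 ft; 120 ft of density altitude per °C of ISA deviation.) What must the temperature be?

8.5°C

Density altitude − pressure altitude = 13480 − 11500 = +1980 ft.
At 120 ft/°C that is an ISA deviation of 1980/120 = +16.5°C.
ISA temperature at 11500 ft = 15 − 2 × (11500/1000) = -8°C.
OAT = ISA + deviation = -8 + (+16.5) = 8.5°C.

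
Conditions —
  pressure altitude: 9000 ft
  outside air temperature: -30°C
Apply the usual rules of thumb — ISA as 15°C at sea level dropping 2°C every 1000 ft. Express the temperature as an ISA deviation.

ISA-27°C

ISA temperature at 9000 ft = 15 − 2 × (9000/1000) = -3°C.
Deviation = OAT − ISA = -30 − (-3) = -27°C.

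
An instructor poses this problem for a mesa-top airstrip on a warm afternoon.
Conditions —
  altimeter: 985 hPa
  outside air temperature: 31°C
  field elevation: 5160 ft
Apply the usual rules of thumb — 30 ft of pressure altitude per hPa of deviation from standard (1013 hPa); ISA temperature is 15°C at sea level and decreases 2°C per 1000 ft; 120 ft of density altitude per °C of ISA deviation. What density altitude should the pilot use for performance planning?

Pressure altitude = 5160 + (1013 − 985) × 30 = 5160 + (+840) = 6000 ft.
ISA temperature at 6000 ft = 15 − 2 × (6000/1000) = 3°C.
ISA deviation = 31 − 3 = +28°C.
Density altitude = 6000 + 120 × (28) = 9360 ft.

9360 ft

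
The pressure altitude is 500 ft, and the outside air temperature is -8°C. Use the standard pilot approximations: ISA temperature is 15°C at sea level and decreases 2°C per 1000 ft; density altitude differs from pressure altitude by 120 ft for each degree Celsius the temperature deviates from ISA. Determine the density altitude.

-2140 ft

ISA temperature at 500 ft = 15 − 2 × (500/1000) = 14°C.
ISA deviation = -8 − 14 = -22°C.
Density altitude = 500 + 120 × (-22) = 500 + (-2640) = -2140 ft.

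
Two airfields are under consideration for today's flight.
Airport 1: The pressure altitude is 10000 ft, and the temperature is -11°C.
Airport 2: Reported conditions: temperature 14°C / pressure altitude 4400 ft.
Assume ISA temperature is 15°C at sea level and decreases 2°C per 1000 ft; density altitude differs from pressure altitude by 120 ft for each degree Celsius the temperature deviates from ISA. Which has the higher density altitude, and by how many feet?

Airport 1: ISA temp = -5°C, deviation -6°C, DA = 10000 + 120 × (-6) = 9280 ft.
Airport 2: ISA temp = 6.2°C, deviation +7.8°C, DA = 4400 + 120 × 7.8 = 5336 ft.
Airport 1 is higher by 9280 − 5336 = 3944 ft.

Airport 1 by 3944 ft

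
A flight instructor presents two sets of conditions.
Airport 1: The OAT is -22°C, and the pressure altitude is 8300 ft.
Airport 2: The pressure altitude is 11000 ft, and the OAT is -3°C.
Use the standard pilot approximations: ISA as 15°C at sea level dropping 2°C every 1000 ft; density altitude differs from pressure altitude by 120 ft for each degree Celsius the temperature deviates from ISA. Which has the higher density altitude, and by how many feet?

Airport 1: ISA temp = -1.6°C, deviation -20.4°C, DA = 8300 + 120 × (-20.4) = 5852 ft.
Airport 2: ISA temp = -7°C, deviation +4°C, DA = 11000 + 120 × 4 = 11480 ft.
Airport 2 is higher by 11480 − 5852 = 5628 ft.

Airport 2 by 5628 ft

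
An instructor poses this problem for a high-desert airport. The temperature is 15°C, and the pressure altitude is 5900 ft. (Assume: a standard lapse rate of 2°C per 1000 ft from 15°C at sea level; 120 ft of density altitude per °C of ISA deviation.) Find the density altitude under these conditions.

ISA temperature at 5900 ft = 15 − 2 × (5900/1000) = 3.2°C.
ISA deviation = 15 − 3.2 = +11.8°C.
Density altitude = 5900 + 120 × (11.8) = 5900 + (+1416) = 7316 ft.

7316 ft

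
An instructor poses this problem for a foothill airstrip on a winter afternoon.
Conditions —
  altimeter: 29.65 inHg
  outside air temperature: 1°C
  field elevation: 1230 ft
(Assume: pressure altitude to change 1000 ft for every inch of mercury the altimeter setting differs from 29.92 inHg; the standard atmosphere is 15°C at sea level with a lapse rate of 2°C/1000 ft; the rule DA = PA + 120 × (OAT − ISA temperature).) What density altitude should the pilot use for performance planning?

180 ft

Pressure altitude = 1230 + (29.92 − 29.65) × 1000 = 1230 + (+270) = 1500 ft.
ISA temperature at 1500 ft = 15 − 2 × (1500/1000) = 12°C.
ISA deviation = 1 − 12 = -11°C.
Density altitude = 1500 + 120 × (-11) = 180 ft.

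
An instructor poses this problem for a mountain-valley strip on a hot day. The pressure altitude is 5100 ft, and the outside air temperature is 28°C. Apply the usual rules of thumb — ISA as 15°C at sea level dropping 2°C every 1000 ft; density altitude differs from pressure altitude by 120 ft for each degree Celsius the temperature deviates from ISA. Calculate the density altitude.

ISA temperature at 5100 ft = 15 − 2 × (5100/1000) = 4.8°C.
ISA deviation = 28 − 4.8 = +23.2°C.
Density altitude = 5100 + 120 × (23.2) = 5100 + (+2784) = 7884 ft.

7884 ft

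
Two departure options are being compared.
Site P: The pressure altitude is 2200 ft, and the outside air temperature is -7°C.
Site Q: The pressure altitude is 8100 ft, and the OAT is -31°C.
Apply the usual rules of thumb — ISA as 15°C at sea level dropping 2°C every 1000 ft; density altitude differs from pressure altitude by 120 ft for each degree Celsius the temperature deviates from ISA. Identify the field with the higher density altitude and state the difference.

Site P: ISA temp = 10.6°C, deviation -17.6°C, DA = 2200 + 120 × (-17.6) = 88 ft.
Site Q: ISA temp = -1.2°C, deviation -29.8°C, DA = 8100 + 120 × (-29.8) = 4524 ft.
Site Q is higher by 4524 − 88 = 4436 ft.

Site Q by 4436 ft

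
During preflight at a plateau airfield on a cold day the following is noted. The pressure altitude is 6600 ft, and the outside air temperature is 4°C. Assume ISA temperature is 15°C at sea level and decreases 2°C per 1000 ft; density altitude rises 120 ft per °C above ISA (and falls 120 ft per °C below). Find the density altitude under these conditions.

6864 ft

ISA temperature at 6600 ft = 15 − 2 × (6600/1000) = 1.8°C.
ISA deviation = 4 − 1.8 = +2.2°C.
Density altitude = 6600 + 120 × (2.2) = 6600 + (+264) = 6864 ft.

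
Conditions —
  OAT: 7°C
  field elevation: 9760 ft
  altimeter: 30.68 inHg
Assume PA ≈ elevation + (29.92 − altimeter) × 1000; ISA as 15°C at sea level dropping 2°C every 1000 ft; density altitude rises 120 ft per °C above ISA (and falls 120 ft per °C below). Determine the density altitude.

10200 ft

Pressure altitude = 9760 + (29.92 − 30.68) × 1000 = 9760 + (-760) = 9000 ft.
ISA temperature at 9000 ft = 15 − 2 × (9000/1000) = -3°C.
ISA deviation = 7 − (-3) = +10°C.
Density altitude = 9000 + 120 × (10) = 10200 ft.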